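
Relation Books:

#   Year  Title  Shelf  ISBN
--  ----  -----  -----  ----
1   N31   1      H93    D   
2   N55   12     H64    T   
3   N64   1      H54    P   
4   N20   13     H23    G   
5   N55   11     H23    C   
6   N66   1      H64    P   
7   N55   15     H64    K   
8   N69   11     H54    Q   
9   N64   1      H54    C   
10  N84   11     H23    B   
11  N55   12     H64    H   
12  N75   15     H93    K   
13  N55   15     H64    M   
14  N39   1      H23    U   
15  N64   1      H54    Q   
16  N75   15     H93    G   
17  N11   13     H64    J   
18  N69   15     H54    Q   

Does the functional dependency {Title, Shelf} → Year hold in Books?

(Title=1, Shelf=H93): row 1 → Year = N31 ✓
(Title=12, Shelf=H64): rows 2, 11 → Year = N55, N55 ✓
(Title=1, Shelf=H54): rows 3, 9, 15 → Year = N64, N64, N64 ✓
(Title=13, Shelf=H23): row 4 → Year = N20 ✓
(Title=11, Shelf=H23): rows 5, 10 → Year takes values {N55, N84} — violation
(Title=1, Shelf=H64): row 6 → Year = N66 ✓
(Title=15, Shelf=H64): rows 7, 13 → Year = N55, N55 ✓
(Title=11, Shelf=H54): row 8 → Year = N69 ✓
(Title=15, Shelf=H93): rows 12, 16 → Year = N75, N75 ✓
(Title=1, Shelf=H23): row 14 → Year = N39 ✓
(Title=13, Shelf=H64): row 17 → Year = N11 ✓
(Title=15, Shelf=H54): row 18 → Year = N69 ✓
Two rows agree on {Title, Shelf} but differ on Year, so {Title, Shelf} → Year does not hold.

No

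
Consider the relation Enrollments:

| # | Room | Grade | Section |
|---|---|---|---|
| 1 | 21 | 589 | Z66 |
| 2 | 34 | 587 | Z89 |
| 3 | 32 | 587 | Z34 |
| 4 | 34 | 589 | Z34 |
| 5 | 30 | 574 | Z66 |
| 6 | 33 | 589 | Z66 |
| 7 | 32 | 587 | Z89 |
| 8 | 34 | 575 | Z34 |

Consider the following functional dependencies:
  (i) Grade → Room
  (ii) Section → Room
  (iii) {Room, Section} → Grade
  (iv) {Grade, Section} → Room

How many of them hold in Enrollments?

0

(i) Grade → Room: Grade=589: rows 1, 4, 6 → Room takes values {21, 34, 33} — violation; Grade=587: rows 2, 3, 7 → Room takes values {34, 32} — violation — fails.
(ii) Section → Room: Section=Z66: rows 1, 5, 6 → Room takes values {21, 30, 33} — violation; Section=Z89: rows 2, 7 → Room takes values {34, 32} — violation; Section=Z34: rows 3, 4, 8 → Room takes values {32, 34} — violation — fails.
(iii) {Room, Section} → Grade: (Room=34, Section=Z34): rows 4, 8 → Grade takes values {589, 575} — violation — fails.
(iv) {Grade, Section} → Room: (Grade=589, Section=Z66): rows 1, 6 → Room takes values {21, 33} — violation; (Grade=587, Section=Z89): rows 2, 7 → Room takes values {34, 32} — violation — fails.
None of the 4 dependencies hold.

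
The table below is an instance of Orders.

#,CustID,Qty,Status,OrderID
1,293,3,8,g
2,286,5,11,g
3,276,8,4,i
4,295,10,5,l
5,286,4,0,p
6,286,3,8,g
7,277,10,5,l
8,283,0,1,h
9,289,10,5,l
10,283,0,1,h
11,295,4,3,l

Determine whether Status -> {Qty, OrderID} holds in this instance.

Status=8: rows 1, 6 → {Qty,OrderID} = (3, g), (3, g) ✓
Status=11: row 2 → {Qty,OrderID} = (5, g) ✓
Status=4: row 3 → {Qty,OrderID} = (8, i) ✓
Status=5: rows 4, 7, 9 → {Qty,OrderID} = (10, l), (10, l), (10, l) ✓
Status=0: row 5 → {Qty,OrderID} = (4, p) ✓
Status=1: rows 8, 10 → {Qty,OrderID} = (0, h), (0, h) ✓
Status=3: row 11 → {Qty,OrderID} = (4, l) ✓
Every Status value is associated with a single {Qty, OrderID} value, so Status -> {Qty, OrderID} holds.

Yes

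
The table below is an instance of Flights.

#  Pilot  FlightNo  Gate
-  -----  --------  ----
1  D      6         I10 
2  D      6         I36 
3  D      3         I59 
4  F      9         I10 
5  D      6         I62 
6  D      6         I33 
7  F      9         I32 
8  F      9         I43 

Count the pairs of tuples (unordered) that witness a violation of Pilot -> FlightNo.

Pilot=D: violating pairs (1,3), (2,3), (3,5), (3,6) — 4 pairs.
Pilot=F: all 3 rows agree on FlightNo — 0 pairs.

4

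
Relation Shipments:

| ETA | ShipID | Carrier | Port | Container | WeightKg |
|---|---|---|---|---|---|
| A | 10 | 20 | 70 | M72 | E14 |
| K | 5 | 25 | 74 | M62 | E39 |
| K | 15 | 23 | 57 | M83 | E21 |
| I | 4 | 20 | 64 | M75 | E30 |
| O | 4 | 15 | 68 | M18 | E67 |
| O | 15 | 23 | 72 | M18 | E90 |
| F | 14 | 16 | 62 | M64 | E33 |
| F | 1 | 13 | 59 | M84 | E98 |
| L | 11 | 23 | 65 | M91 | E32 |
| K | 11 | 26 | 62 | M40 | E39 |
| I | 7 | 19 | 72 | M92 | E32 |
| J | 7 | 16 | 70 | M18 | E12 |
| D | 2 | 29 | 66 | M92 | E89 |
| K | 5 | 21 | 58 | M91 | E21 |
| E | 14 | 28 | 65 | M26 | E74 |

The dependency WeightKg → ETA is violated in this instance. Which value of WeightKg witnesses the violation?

WeightKg=E14: 1 row → ETA = A ✓
WeightKg=E39: 2 rows → ETA = K, K ✓
WeightKg=E21: 2 rows → ETA = K, K ✓
WeightKg=E30: 1 row → ETA = I ✓
WeightKg=E67: 1 row → ETA = O ✓
WeightKg=E90: 1 row → ETA = O ✓
WeightKg=E33: 1 row → ETA = F ✓
WeightKg=E98: 1 row → ETA = F ✓
WeightKg=E32: 2 rows → ETA takes values {L, I} — violation
WeightKg=E12: 1 row → ETA = J ✓
WeightKg=E89: 1 row → ETA = D ✓
WeightKg=E74: 1 row → ETA = E ✓
The only WeightKg value with inconsistent ETA is WeightKg=E32.

E32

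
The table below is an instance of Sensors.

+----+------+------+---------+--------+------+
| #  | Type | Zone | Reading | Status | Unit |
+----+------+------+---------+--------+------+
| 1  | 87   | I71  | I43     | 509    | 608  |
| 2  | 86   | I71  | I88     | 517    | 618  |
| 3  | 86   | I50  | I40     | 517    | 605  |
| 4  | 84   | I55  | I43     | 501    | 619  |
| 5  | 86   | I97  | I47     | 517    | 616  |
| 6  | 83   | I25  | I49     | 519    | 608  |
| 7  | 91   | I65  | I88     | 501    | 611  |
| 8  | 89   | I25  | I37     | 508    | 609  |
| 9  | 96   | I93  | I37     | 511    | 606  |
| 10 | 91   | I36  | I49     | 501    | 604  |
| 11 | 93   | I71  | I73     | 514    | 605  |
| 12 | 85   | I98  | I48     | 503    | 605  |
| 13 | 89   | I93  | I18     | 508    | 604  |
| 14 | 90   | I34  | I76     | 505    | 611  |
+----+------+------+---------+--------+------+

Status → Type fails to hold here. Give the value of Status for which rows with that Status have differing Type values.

Status=509: row 1 → Type = 87 ✓
Status=517: rows 2, 3, 5 → Type = 86, 86, 86 ✓
Status=501: rows 4, 7, 10 → Type takes values {84, 91} — violation
Status=519: row 6 → Type = 83 ✓
Status=508: rows 8, 13 → Type = 89, 89 ✓
Status=511: row 9 → Type = 96 ✓
Status=514: row 11 → Type = 93 ✓
Status=503: row 12 → Type = 85 ✓
Status=505: row 14 → Type = 90 ✓
The only Status value with inconsistent Type is Status=501.

501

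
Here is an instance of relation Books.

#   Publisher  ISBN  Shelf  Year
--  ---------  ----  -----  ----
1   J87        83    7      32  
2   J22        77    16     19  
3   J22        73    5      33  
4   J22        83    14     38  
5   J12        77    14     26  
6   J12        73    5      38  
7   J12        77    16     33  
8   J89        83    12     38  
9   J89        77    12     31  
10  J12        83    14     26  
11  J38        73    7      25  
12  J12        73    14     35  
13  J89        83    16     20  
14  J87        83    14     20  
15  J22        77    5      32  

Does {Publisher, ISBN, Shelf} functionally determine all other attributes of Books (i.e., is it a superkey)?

Yes

All 15 rows have distinct {Publisher, ISBN, Shelf} values, so {Publisher, ISBN, Shelf} → (all attributes) holds and {Publisher, ISBN, Shelf} is a superkey.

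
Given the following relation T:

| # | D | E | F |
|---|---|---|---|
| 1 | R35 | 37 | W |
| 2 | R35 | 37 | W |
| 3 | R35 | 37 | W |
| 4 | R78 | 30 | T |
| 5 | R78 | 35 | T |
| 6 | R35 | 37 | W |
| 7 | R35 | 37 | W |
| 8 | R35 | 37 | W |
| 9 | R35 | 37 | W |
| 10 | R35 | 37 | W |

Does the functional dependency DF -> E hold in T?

(D=R35, F=W): rows 1, 2, 3, 6, 7, 8, 9, 10 → E = 37, 37, 37, 37, 37, 37, 37, 37 ✓
(D=R78, F=T): rows 4, 5 → E takes values {30, 35} — violation
Two rows agree on DF but differ on E, so DF -> E does not hold.

No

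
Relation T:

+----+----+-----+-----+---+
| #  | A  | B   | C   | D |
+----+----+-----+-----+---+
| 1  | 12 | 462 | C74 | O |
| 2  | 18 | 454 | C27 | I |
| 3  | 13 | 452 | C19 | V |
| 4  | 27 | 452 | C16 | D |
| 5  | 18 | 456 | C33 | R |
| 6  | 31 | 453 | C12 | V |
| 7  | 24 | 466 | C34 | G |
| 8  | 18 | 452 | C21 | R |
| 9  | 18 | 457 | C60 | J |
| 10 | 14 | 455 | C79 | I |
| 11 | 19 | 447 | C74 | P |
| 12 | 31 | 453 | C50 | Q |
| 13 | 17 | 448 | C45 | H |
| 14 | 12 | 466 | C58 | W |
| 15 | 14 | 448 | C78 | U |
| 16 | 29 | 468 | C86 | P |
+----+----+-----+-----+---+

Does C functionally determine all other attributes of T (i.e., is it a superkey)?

No

Rows 1 and 11 have the same C value C=C74 but are distinct tuples, so C does not determine every attribute — not a superkey.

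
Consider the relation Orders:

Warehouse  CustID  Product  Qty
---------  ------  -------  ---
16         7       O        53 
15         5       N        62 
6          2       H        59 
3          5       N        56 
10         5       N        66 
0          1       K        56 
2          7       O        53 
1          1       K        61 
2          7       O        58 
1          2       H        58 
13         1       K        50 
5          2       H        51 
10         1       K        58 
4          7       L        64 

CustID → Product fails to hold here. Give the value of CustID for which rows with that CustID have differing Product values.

7

CustID=7: 4 rows → Product takes values {O, L} — violation
CustID=5: 3 rows → Product = N, N, N ✓
CustID=2: 3 rows → Product = H, H, H ✓
CustID=1: 4 rows → Product = K, K, K, K ✓
The only CustID value with inconsistent Product is CustID=7.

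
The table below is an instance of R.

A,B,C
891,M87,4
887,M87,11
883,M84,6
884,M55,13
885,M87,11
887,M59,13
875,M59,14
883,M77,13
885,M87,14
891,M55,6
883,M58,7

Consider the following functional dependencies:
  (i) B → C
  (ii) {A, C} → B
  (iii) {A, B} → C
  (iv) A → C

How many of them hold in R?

1

(i) B → C: B=M87: 4 rows → C takes values {4, 11, 14} — violation; B=M55: 2 rows → C takes values {13, 6} — violation; B=M59: 2 rows → C takes values {13, 14} — violation — fails.
(ii) {A, C} → B: every LHS value maps to a single RHS value — holds.
(iii) {A, B} → C: (A=885, B=M87): 2 rows → C takes values {11, 14} — violation — fails.
(iv) A → C: A=891: 2 rows → C takes values {4, 6} — violation; A=887: 2 rows → C takes values {11, 13} — violation; A=883: 3 rows → C takes values {6, 13, 7} — violation; A=885: 2 rows → C takes values {11, 14} — violation — fails.
1 of the 4 dependencies holds.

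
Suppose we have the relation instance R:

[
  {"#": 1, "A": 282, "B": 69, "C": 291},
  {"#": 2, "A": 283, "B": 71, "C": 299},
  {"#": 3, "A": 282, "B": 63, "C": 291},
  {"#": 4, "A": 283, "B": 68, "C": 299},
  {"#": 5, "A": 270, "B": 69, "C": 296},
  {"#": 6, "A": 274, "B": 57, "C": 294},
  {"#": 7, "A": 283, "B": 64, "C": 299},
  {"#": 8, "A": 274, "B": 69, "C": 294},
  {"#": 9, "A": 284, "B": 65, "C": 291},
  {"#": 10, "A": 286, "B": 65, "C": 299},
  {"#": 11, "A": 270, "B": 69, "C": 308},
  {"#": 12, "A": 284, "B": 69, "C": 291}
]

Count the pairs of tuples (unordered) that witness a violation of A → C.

1

A=282: all 2 rows agree on C — 0 pairs.
A=283: all 3 rows agree on C — 0 pairs.
A=270: violating pairs (5,11) — 1 pair.
A=274: all 2 rows agree on C — 0 pairs.
A=284: all 2 rows agree on C — 0 pairs.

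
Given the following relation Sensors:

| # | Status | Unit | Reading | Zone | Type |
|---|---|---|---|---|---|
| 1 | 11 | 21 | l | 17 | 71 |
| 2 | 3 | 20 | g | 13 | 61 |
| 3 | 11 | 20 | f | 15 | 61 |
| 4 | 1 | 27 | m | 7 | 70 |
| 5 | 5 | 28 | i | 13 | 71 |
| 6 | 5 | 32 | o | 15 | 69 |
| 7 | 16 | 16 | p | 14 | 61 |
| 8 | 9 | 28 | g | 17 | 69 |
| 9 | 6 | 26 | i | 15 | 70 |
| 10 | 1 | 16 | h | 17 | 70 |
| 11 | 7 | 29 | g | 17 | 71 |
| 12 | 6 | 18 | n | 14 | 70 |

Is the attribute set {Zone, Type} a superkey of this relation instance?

No

Rows 1 and 11 have the same {Zone, Type} value (Zone=17, Type=71) but are distinct tuples, so {Zone, Type} does not determine every attribute — not a superkey.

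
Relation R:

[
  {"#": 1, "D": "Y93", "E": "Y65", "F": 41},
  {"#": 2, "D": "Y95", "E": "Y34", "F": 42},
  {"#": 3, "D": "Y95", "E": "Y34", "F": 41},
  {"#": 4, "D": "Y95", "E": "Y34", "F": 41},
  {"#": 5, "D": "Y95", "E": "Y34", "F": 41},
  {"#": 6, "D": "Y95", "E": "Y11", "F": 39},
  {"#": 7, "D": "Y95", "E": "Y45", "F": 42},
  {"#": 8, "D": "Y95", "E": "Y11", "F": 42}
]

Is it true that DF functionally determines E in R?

No

(D=Y93, F=41): row 1 → E = Y65 ✓
(D=Y95, F=42): rows 2, 7, 8 → E takes values {Y34, Y45, Y11} — violation
(D=Y95, F=41): rows 3, 4, 5 → E = Y34, Y34, Y34 ✓
(D=Y95, F=39): row 6 → E = Y11 ✓
Two rows agree on DF but differ on E, so DF -> E does not hold.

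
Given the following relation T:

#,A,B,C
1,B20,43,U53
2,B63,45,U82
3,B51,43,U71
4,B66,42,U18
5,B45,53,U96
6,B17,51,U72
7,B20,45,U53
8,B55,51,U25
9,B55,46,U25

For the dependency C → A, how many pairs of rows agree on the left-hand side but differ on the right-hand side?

0

C=U53: all 2 rows agree on A — 0 pairs.
C=U25: all 2 rows agree on A — 0 pairs.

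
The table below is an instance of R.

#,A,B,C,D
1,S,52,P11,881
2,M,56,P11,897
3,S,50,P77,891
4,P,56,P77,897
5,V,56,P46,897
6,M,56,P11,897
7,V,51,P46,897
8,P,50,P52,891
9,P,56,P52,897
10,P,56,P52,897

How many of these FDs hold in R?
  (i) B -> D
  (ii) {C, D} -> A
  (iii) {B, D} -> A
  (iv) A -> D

2

(i) B -> D: every LHS value maps to a single RHS value — holds.
(ii) {C, D} -> A: every LHS value maps to a single RHS value — holds.
(iii) {B, D} -> A: (B=56, D=897): rows 2, 4, 5, 6, 9, 10 → A takes values {M, P, V} — violation; (B=50, D=891): rows 3, 8 → A takes values {S, P} — violation — fails.
(iv) A -> D: A=S: rows 1, 3 → D takes values {881, 891} — violation; A=P: rows 4, 8, 9, 10 → D takes values {897, 891} — violation — fails.
2 of the 4 dependencies hold.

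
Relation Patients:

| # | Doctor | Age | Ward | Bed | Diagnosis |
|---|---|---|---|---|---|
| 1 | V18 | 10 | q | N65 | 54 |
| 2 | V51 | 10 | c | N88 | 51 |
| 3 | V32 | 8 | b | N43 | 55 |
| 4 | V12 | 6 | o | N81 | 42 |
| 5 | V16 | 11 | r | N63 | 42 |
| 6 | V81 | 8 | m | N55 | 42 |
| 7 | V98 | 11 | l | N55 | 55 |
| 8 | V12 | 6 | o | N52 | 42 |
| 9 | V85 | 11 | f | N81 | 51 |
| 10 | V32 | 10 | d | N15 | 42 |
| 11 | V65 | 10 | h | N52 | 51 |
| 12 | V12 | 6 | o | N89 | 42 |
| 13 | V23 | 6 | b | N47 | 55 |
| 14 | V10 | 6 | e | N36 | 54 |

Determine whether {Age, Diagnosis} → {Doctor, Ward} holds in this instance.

No

(Age=10, Diagnosis=54): row 1 → {Doctor,Ward} = (V18, q) ✓
(Age=10, Diagnosis=51): rows 2, 11 → {Doctor,Ward} takes values {(V51, c), (V65, h)} — violation
(Age=8, Diagnosis=55): row 3 → {Doctor,Ward} = (V32, b) ✓
(Age=6, Diagnosis=42): rows 4, 8, 12 → {Doctor,Ward} = (V12, o), (V12, o), (V12, o) ✓
(Age=11, Diagnosis=42): row 5 → {Doctor,Ward} = (V16, r) ✓
(Age=8, Diagnosis=42): row 6 → {Doctor,Ward} = (V81, m) ✓
(Age=11, Diagnosis=55): row 7 → {Doctor,Ward} = (V98, l) ✓
(Age=11, Diagnosis=51): row 9 → {Doctor,Ward} = (V85, f) ✓
(Age=10, Diagnosis=42): row 10 → {Doctor,Ward} = (V32, d) ✓
(Age=6, Diagnosis=55): row 13 → {Doctor,Ward} = (V23, b) ✓
(Age=6, Diagnosis=54): row 14 → {Doctor,Ward} = (V10, e) ✓
Two rows agree on {Age, Diagnosis} but differ on {Doctor, Ward}, so {Age, Diagnosis} → {Doctor, Ward} does not hold.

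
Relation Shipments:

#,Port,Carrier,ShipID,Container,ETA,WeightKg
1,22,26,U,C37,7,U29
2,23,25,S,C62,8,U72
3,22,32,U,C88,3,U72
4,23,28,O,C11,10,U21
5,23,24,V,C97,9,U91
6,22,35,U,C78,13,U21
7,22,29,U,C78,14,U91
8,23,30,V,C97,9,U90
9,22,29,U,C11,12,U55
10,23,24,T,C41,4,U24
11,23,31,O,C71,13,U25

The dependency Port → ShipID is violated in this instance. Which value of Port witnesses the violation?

Port=22: rows 1, 3, 6, 7, 9 → ShipID = U, U, U, U, U ✓
Port=23: rows 2, 4, 5, 8, 10, 11 → ShipID takes values {S, O, V, T} — violation
The only Port value with inconsistent ShipID is Port=23.

23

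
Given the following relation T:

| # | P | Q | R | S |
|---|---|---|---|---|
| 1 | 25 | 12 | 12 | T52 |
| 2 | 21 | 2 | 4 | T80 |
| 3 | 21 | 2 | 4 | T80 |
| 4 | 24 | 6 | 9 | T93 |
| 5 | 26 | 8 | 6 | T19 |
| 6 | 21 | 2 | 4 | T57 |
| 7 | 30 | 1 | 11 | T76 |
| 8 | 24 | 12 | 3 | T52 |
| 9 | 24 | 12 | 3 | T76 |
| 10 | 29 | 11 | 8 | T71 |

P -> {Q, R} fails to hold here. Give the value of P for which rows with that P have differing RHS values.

P=25: row 1 → {Q,R} = (12, 12) ✓
P=21: rows 2, 3, 6 → {Q,R} = (2, 4), (2, 4), (2, 4) ✓
P=24: rows 4, 8, 9 → {Q,R} takes values {(6, 9), (12, 3)} — violation
P=26: row 5 → {Q,R} = (8, 6) ✓
P=30: row 7 → {Q,R} = (1, 11) ✓
P=29: row 10 → {Q,R} = (11, 8) ✓
The only P value with inconsistent RHS is P=24.

24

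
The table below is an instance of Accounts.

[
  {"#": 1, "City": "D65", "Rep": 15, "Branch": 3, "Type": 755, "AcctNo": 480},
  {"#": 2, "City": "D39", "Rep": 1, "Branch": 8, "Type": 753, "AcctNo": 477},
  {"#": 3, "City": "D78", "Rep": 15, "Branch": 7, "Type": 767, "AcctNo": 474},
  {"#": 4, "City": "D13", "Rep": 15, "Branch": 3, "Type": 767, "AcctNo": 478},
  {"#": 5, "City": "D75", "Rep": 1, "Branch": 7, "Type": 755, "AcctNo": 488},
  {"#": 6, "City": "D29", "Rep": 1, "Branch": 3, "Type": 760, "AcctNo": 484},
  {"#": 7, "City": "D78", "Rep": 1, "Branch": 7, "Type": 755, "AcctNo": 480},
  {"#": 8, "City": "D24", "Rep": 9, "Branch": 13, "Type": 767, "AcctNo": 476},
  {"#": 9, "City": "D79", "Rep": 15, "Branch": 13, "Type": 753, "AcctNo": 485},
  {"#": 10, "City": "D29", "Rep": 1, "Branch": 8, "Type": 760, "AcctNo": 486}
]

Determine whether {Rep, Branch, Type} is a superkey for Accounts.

No

Rows 5 and 7 have the same {Rep, Branch, Type} value (Rep=1, Branch=7, Type=755) but are distinct tuples, so {Rep, Branch, Type} does not determine every attribute — not a superkey.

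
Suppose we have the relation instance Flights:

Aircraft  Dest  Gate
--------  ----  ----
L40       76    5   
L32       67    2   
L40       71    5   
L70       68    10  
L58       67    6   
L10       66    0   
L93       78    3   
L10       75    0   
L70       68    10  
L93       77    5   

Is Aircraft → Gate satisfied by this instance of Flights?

Aircraft=L40: 2 rows → Gate = 5, 5 ✓
Aircraft=L32: 1 row → Gate = 2 ✓
Aircraft=L70: 2 rows → Gate = 10, 10 ✓
Aircraft=L58: 1 row → Gate = 6 ✓
Aircraft=L10: 2 rows → Gate = 0, 0 ✓
Aircraft=L93: 2 rows → Gate takes values {3, 5} — violation
Two rows agree on Aircraft but differ on Gate, so Aircraft → Gate does not hold.

No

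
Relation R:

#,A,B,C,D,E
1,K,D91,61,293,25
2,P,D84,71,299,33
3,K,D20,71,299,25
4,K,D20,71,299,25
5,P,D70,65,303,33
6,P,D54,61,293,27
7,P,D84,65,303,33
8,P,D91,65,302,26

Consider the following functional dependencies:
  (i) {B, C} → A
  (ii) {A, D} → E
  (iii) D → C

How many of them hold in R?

3

(i) {B, C} → A: every LHS value maps to a single RHS value — holds.
(ii) {A, D} → E: every LHS value maps to a single RHS value — holds.
(iii) D → C: every LHS value maps to a single RHS value — holds.
3 of the 3 dependencies hold.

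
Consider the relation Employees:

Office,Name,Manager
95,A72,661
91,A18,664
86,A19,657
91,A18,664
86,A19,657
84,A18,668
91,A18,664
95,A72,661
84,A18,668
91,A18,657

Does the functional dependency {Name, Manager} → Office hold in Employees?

(Name=A72, Manager=661): 2 rows → Office = 95, 95 ✓
(Name=A18, Manager=664): 3 rows → Office = 91, 91, 91 ✓
(Name=A19, Manager=657): 2 rows → Office = 86, 86 ✓
(Name=A18, Manager=668): 2 rows → Office = 84, 84 ✓
(Name=A18, Manager=657): 1 row → Office = 91 ✓
Every {Name, Manager} value is associated with a single Office value, so {Name, Manager} → Office holds.

Yes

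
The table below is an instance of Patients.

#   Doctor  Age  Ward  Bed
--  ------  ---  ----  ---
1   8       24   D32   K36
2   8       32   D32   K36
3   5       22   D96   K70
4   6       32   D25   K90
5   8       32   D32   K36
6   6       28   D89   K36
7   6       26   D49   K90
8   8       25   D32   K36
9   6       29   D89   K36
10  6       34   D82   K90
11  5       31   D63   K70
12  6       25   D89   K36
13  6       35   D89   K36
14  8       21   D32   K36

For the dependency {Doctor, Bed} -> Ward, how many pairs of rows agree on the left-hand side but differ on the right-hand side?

4

(Doctor=8, Bed=K36): all 5 rows agree on Ward — 0 pairs.
(Doctor=5, Bed=K70): violating pairs (3,11) — 1 pair.
(Doctor=6, Bed=K90): violating pairs (4,7), (4,10), (7,10) — 3 pairs.
(Doctor=6, Bed=K36): all 4 rows agree on Ward — 0 pairs.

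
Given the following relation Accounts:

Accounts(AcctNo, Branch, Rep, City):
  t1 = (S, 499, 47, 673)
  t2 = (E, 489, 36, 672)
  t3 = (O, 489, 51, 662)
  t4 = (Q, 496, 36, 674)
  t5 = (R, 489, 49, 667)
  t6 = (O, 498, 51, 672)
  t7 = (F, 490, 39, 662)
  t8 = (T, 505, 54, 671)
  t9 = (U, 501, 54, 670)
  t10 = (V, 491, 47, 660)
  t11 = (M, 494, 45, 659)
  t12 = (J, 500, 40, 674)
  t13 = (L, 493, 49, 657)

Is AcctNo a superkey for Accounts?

Rows 3 and 6 have the same AcctNo value AcctNo=O but are distinct tuples, so AcctNo does not determine every attribute — not a superkey.

No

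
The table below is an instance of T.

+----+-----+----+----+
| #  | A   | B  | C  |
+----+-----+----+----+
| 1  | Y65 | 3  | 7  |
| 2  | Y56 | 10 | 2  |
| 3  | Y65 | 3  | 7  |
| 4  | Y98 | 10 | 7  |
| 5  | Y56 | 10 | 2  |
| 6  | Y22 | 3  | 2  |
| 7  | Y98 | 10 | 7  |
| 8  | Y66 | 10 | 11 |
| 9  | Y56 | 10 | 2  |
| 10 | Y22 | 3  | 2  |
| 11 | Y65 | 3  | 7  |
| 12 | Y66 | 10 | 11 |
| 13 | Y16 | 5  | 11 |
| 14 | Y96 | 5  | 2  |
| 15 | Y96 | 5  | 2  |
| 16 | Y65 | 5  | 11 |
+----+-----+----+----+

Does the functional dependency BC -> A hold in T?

No

(B=3, C=7): rows 1, 3, 11 → A = Y65, Y65, Y65 ✓
(B=10, C=2): rows 2, 5, 9 → A = Y56, Y56, Y56 ✓
(B=10, C=7): rows 4, 7 → A = Y98, Y98 ✓
(B=3, C=2): rows 6, 10 → A = Y22, Y22 ✓
(B=10, C=11): rows 8, 12 → A = Y66, Y66 ✓
(B=5, C=11): rows 13, 16 → A takes values {Y16, Y65} — violation
(B=5, C=2): rows 14, 15 → A = Y96, Y96 ✓
Two rows agree on BC but differ on A, so BC -> A does not hold.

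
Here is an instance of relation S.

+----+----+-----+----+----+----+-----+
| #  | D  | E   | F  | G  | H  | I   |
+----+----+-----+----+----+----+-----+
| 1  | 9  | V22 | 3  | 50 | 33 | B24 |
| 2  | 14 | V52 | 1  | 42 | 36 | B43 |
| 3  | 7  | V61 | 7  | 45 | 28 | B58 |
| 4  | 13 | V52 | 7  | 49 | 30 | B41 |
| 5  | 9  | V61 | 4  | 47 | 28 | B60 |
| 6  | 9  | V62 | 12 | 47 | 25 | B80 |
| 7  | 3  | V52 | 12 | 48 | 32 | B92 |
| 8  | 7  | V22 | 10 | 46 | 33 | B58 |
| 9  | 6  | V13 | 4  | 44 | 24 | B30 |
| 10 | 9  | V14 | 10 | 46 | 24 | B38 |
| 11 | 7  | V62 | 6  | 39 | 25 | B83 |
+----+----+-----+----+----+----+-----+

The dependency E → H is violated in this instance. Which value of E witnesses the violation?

E=V22: rows 1, 8 → H = 33, 33 ✓
E=V52: rows 2, 4, 7 → H takes values {36, 30, 32} — violation
E=V61: rows 3, 5 → H = 28, 28 ✓
E=V62: rows 6, 11 → H = 25, 25 ✓
E=V13: row 9 → H = 24 ✓
E=V14: row 10 → H = 24 ✓
The only E value with inconsistent H is E=V52.

V52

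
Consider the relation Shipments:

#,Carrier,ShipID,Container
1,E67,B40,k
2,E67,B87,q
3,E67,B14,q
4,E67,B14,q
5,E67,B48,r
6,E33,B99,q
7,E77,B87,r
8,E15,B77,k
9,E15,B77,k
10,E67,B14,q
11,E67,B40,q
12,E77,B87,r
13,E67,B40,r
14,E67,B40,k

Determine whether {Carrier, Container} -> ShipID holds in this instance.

(Carrier=E67, Container=k): rows 1, 14 → ShipID = B40, B40 ✓
(Carrier=E67, Container=q): rows 2, 3, 4, 10, 11 → ShipID takes values {B87, B14, B40} — violation
(Carrier=E67, Container=r): rows 5, 13 → ShipID takes values {B48, B40} — violation
(Carrier=E33, Container=q): row 6 → ShipID = B99 ✓
(Carrier=E77, Container=r): rows 7, 12 → ShipID = B87, B87 ✓
(Carrier=E15, Container=k): rows 8, 9 → ShipID = B77, B77 ✓
Two rows agree on {Carrier, Container} but differ on ShipID, so {Carrier, Container} -> ShipID does not hold.

No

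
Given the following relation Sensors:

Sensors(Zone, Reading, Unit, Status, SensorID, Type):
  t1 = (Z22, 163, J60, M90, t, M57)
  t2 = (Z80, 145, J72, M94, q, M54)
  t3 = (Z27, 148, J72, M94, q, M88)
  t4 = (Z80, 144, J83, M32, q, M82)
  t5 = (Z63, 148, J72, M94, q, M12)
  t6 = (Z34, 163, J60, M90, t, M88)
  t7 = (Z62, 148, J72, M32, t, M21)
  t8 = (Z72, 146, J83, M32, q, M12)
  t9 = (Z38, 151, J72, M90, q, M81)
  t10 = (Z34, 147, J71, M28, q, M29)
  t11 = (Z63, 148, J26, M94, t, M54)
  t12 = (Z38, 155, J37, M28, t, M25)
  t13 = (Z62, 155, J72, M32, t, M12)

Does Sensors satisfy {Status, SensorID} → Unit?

Yes

(Status=M90, SensorID=t): rows 1, 6 → Unit = J60, J60 ✓
(Status=M94, SensorID=q): rows 2, 3, 5 → Unit = J72, J72, J72 ✓
(Status=M32, SensorID=q): rows 4, 8 → Unit = J83, J83 ✓
(Status=M32, SensorID=t): rows 7, 13 → Unit = J72, J72 ✓
(Status=M90, SensorID=q): row 9 → Unit = J72 ✓
(Status=M28, SensorID=q): row 10 → Unit = J71 ✓
(Status=M94, SensorID=t): row 11 → Unit = J26 ✓
(Status=M28, SensorID=t): row 12 → Unit = J37 ✓
Every {Status, SensorID} value is associated with a single Unit value, so {Status, SensorID} → Unit holds.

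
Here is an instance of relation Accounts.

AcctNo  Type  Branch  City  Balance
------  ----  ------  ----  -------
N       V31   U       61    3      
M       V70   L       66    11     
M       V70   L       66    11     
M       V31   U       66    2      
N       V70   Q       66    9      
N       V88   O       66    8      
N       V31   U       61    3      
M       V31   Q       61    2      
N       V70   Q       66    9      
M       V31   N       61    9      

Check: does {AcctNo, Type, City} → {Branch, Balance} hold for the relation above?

No

(AcctNo=N, Type=V31, City=61): 2 rows → {Branch,Balance} = (U, 3), (U, 3) ✓
(AcctNo=M, Type=V70, City=66): 2 rows → {Branch,Balance} = (L, 11), (L, 11) ✓
(AcctNo=M, Type=V31, City=66): 1 row → {Branch,Balance} = (U, 2) ✓
(AcctNo=N, Type=V70, City=66): 2 rows → {Branch,Balance} = (Q, 9), (Q, 9) ✓
(AcctNo=N, Type=V88, City=66): 1 row → {Branch,Balance} = (O, 8) ✓
(AcctNo=M, Type=V31, City=61): 2 rows → {Branch,Balance} takes values {(Q, 2), (N, 9)} — violation
Two rows agree on {AcctNo, Type, City} but differ on {Branch, Balance}, so {AcctNo, Type, City} → {Branch, Balance} does not hold.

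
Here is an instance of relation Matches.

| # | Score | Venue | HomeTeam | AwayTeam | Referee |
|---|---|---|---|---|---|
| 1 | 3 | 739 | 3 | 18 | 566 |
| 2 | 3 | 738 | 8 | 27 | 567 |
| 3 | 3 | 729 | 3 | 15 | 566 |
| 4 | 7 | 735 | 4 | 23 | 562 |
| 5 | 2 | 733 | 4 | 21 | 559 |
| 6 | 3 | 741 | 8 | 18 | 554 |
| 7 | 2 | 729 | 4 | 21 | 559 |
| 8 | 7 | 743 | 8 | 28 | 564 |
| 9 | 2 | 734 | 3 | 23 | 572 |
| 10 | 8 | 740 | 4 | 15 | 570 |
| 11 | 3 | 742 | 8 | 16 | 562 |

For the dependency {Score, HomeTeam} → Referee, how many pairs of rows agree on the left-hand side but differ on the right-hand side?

(Score=3, HomeTeam=3): all 2 rows agree on Referee — 0 pairs.
(Score=3, HomeTeam=8): violating pairs (2,6), (2,11), (6,11) — 3 pairs.
(Score=2, HomeTeam=4): all 2 rows agree on Referee — 0 pairs.

3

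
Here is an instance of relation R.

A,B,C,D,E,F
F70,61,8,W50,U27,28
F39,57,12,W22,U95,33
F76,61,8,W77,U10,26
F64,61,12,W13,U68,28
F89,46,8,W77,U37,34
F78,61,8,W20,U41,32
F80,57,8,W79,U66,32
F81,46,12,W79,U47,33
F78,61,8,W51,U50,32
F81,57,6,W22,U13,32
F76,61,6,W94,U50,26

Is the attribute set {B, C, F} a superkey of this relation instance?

Two distinct rows share (B=61, C=8, F=32), so {B, C, F} does not determine every attribute — not a superkey.

No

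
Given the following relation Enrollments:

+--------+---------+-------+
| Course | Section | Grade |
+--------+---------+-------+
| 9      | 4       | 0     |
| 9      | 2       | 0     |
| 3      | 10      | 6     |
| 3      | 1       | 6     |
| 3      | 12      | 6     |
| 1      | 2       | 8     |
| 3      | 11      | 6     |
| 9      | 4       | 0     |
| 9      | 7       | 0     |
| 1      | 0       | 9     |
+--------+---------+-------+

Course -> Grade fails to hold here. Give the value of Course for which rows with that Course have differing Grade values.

1

Course=9: 4 rows → Grade = 0, 0, 0, 0 ✓
Course=3: 4 rows → Grade = 6, 6, 6, 6 ✓
Course=1: 2 rows → Grade takes values {8, 9} — violation
The only Course value with inconsistent Grade is Course=1.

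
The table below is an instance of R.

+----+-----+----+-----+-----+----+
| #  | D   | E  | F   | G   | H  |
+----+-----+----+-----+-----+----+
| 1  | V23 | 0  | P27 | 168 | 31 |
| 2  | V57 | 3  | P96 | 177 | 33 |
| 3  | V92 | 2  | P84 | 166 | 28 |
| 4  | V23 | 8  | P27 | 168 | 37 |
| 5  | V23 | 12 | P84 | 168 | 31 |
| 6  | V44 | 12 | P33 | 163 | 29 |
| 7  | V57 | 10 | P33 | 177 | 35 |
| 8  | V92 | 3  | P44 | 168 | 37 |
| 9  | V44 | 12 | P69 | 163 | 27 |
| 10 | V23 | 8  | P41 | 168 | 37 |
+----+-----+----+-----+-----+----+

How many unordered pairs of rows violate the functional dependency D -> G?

1

D=V23: all 4 rows agree on G — 0 pairs.
D=V57: all 2 rows agree on G — 0 pairs.
D=V92: violating pairs (3,8) — 1 pair.
D=V44: all 2 rows agree on G — 0 pairs.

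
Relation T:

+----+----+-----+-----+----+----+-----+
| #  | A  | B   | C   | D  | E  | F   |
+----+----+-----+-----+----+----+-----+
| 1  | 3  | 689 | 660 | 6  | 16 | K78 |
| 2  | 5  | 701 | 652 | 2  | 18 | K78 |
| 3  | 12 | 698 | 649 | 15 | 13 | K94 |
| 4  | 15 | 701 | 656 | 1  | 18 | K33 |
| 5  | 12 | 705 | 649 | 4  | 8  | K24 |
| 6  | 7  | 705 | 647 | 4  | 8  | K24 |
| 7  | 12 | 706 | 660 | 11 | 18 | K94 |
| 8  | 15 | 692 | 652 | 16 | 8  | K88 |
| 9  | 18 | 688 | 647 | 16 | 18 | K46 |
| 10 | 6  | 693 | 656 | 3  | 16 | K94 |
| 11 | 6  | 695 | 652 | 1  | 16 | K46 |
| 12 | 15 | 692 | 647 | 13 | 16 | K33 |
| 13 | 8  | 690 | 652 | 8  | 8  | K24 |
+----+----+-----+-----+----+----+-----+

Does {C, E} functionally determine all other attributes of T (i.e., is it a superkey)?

Rows 8 and 13 have the same {C, E} value (C=652, E=8) but are distinct tuples, so {C, E} does not determine every attribute — not a superkey.

No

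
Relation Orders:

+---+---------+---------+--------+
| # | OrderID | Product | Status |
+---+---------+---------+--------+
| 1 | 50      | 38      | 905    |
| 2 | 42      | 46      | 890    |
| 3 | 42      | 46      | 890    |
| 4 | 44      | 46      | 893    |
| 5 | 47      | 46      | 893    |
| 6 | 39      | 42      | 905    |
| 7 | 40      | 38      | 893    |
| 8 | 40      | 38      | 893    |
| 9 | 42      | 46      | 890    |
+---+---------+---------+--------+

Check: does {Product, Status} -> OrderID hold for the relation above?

(Product=38, Status=905): row 1 → OrderID = 50 ✓
(Product=46, Status=890): rows 2, 3, 9 → OrderID = 42, 42, 42 ✓
(Product=46, Status=893): rows 4, 5 → OrderID takes values {44, 47} — violation
(Product=42, Status=905): row 6 → OrderID = 39 ✓
(Product=38, Status=893): rows 7, 8 → OrderID = 40, 40 ✓
Two rows agree on {Product, Status} but differ on OrderID, so {Product, Status} -> OrderID does not hold.

No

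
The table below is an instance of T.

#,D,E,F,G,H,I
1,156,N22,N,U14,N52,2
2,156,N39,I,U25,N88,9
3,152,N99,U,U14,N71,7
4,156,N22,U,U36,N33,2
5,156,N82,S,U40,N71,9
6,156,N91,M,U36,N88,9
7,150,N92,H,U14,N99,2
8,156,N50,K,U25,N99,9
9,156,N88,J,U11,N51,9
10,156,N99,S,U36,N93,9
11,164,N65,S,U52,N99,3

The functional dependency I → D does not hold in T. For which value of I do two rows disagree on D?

I=2: rows 1, 4, 7 → D takes values {156, 150} — violation
I=9: rows 2, 5, 6, 8, 9, 10 → D = 156, 156, 156, 156, 156, 156 ✓
I=7: row 3 → D = 152 ✓
I=3: row 11 → D = 164 ✓
The only I value with inconsistent D is I=2.

2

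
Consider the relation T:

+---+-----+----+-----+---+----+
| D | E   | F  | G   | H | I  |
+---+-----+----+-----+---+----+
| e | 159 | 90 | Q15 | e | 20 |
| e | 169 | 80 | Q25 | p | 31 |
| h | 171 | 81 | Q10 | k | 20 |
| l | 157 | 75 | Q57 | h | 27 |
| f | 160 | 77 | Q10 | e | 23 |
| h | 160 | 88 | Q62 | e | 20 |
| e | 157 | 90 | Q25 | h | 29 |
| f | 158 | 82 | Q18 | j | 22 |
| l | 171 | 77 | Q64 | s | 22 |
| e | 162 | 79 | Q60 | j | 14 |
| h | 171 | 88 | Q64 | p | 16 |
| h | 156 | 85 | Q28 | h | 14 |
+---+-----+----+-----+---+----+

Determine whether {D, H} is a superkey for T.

Yes

All 12 rows have distinct {D, H} values, so {D, H} → (all attributes) holds and {D, H} is a superkey.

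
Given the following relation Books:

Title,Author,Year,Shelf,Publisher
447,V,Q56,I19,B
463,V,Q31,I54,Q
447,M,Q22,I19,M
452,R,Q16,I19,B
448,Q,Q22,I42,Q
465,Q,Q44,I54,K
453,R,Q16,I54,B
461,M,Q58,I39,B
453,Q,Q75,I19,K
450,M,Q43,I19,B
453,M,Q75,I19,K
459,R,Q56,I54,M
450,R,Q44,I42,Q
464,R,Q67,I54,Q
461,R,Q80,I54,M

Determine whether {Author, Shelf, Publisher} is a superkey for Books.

Two distinct rows share (Author=R, Shelf=I54, Publisher=M), so {Author, Shelf, Publisher} does not determine every attribute — not a superkey.

No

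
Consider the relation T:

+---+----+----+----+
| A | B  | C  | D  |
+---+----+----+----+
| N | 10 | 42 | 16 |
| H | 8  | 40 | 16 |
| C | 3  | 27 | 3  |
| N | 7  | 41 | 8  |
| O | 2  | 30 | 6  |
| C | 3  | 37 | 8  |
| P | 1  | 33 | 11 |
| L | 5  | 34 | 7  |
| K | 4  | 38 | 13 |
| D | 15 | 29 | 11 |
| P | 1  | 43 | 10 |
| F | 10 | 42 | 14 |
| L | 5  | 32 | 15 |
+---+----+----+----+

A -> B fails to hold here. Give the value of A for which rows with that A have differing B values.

A=N: 2 rows → B takes values {10, 7} — violation
A=H: 1 row → B = 8 ✓
A=C: 2 rows → B = 3, 3 ✓
A=O: 1 row → B = 2 ✓
A=P: 2 rows → B = 1, 1 ✓
A=L: 2 rows → B = 5, 5 ✓
A=K: 1 row → B = 4 ✓
A=D: 1 row → B = 15 ✓
A=F: 1 row → B = 10 ✓
The only A value with inconsistent B is A=N.

N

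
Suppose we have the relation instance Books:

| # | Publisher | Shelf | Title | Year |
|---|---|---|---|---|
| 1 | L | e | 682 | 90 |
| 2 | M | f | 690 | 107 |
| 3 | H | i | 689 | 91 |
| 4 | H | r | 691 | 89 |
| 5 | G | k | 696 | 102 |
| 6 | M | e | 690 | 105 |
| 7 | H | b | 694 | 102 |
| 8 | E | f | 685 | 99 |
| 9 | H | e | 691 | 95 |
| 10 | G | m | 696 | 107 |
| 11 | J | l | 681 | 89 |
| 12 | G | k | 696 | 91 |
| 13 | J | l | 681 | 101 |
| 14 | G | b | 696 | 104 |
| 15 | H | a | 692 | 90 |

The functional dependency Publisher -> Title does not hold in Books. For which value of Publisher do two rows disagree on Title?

H

Publisher=L: row 1 → Title = 682 ✓
Publisher=M: rows 2, 6 → Title = 690, 690 ✓
Publisher=H: rows 3, 4, 7, 9, 15 → Title takes values {689, 691, 694, 692} — violation
Publisher=G: rows 5, 10, 12, 14 → Title = 696, 696, 696, 696 ✓
Publisher=E: row 8 → Title = 685 ✓
Publisher=J: rows 11, 13 → Title = 681, 681 ✓
The only Publisher value with inconsistent Title is Publisher=H.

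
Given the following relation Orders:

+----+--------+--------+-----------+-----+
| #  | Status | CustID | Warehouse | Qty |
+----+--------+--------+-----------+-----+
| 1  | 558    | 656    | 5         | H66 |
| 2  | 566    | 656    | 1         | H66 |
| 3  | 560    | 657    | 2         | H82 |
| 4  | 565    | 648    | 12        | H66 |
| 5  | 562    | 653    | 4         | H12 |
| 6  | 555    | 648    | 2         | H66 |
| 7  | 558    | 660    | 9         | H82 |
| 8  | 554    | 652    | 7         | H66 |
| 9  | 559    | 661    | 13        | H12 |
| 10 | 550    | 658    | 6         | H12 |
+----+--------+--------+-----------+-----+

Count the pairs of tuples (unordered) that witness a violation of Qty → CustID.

Qty=H66: violating pairs (1,4), (1,6), (1,8), (2,4), (2,6), (2,8), (4,8), (6,8) — 8 pairs.
Qty=H82: violating pairs (3,7) — 1 pair.
Qty=H12: violating pairs (5,9), (5,10), (9,10) — 3 pairs.

12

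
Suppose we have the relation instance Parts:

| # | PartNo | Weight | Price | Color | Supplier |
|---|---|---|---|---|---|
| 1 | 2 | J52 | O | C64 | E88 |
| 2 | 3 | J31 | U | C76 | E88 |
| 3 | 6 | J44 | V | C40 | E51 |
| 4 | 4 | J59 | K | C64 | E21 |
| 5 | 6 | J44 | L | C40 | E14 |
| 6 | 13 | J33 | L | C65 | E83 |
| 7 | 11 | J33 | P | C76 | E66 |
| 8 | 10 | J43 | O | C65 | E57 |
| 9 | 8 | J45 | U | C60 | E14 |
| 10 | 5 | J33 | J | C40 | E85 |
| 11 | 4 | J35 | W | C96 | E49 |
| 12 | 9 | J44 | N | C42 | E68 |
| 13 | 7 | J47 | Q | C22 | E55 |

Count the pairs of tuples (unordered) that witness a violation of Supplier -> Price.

Supplier=E88: violating pairs (1,2) — 1 pair.
Supplier=E14: violating pairs (5,9) — 1 pair.

2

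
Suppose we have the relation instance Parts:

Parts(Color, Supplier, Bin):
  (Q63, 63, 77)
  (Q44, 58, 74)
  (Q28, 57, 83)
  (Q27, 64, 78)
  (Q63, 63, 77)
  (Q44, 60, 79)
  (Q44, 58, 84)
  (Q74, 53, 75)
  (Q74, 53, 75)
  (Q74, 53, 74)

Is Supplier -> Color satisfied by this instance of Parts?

Yes

Supplier=63: 2 rows → Color = Q63, Q63 ✓
Supplier=58: 2 rows → Color = Q44, Q44 ✓
Supplier=57: 1 row → Color = Q28 ✓
Supplier=64: 1 row → Color = Q27 ✓
Supplier=60: 1 row → Color = Q44 ✓
Supplier=53: 3 rows → Color = Q74, Q74, Q74 ✓
Every Supplier value is associated with a single Color value, so Supplier -> Color holds.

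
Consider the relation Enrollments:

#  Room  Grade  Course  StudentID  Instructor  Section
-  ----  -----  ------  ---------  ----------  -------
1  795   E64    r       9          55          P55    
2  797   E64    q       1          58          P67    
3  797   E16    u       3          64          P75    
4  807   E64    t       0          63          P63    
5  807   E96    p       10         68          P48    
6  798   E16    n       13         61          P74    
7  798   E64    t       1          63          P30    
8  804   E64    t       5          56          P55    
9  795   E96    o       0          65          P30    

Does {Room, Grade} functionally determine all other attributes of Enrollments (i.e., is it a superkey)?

Yes

All 9 rows have distinct {Room, Grade} values, so {Room, Grade} → (all attributes) holds and {Room, Grade} is a superkey.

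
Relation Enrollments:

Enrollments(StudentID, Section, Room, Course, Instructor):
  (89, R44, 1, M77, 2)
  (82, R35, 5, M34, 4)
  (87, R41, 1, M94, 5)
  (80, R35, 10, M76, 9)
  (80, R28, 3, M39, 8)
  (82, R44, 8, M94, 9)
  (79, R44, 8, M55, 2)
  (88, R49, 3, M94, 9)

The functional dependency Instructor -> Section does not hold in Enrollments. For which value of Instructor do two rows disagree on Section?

9

Instructor=2: 2 rows → Section = R44, R44 ✓
Instructor=4: 1 row → Section = R35 ✓
Instructor=5: 1 row → Section = R41 ✓
Instructor=9: 3 rows → Section takes values {R35, R44, R49} — violation
Instructor=8: 1 row → Section = R28 ✓
The only Instructor value with inconsistent Section is Instructor=9.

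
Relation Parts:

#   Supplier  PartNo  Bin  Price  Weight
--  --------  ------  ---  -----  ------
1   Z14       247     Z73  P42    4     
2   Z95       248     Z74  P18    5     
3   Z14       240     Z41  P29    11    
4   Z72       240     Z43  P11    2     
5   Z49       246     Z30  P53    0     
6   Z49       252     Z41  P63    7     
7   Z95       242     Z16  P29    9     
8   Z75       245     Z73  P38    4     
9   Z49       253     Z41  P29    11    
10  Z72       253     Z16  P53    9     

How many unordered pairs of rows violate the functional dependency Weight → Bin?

Weight=4: all 2 rows agree on Bin — 0 pairs.
Weight=11: all 2 rows agree on Bin — 0 pairs.
Weight=9: all 2 rows agree on Bin — 0 pairs.

0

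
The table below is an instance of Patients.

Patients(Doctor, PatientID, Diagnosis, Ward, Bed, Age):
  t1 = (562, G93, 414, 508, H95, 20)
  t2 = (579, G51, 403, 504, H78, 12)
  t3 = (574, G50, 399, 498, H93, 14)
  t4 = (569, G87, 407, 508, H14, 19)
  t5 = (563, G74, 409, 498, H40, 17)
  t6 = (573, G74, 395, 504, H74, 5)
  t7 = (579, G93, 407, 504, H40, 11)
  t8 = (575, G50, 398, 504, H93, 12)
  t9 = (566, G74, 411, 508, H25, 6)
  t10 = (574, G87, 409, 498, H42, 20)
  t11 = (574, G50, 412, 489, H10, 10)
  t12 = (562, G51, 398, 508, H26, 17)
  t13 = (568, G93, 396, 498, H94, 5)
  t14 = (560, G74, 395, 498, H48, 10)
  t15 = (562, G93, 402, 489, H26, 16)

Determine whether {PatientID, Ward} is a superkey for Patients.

No

Rows 5 and 14 have the same {PatientID, Ward} value (PatientID=G74, Ward=498) but are distinct tuples, so {PatientID, Ward} does not determine every attribute — not a superkey.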